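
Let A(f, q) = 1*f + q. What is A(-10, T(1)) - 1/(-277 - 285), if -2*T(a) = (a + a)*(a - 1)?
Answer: -5619/562 ≈ -9.9982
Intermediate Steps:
T(a) = -a*(-1 + a) (T(a) = -(a + a)*(a - 1)/2 = -2*a*(-1 + a)/2 = -a*(-1 + a))
A(f, q) = f + q
A(-10, T(1)) - 1/(-277 - 285) = (-10 + 1*(1 - 1*1)) - 1/(-277 - 285) = (-10 + 1*(1 - 1)) - 1/(-562) = (-10 + 1*0) - 1*(-1/562) = (-10 + 0) + 1/562 = -10 + 1/562 = -5619/562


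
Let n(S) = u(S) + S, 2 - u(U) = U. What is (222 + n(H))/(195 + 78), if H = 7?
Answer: 32/39 ≈ 0.82051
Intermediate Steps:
u(U) = 2 - U
n(S) = 2 (n(S) = (2 - S) + S = 2)
(222 + n(H))/(195 + 78) = (222 + 2)/(195 + 78) = 224/273 = 224*(1/273) = 32/39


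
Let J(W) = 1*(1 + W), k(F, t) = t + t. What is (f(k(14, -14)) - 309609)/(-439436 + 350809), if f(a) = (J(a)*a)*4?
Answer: 306585/88627 ≈ 3.4593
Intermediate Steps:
k(F, t) = 2*t
J(W) = 1 + W
f(a) = 4*a*(1 + a) (f(a) = ((1 + a)*a)*4 = (a*(1 + a))*4 = 4*a*(1 + a))
(f(k(14, -14)) - 309609)/(-439436 + 350809) = (4*(2*(-14))*(1 + 2*(-14)) - 309609)/(-439436 + 350809) = (4*(-28)*(1 - 28) - 309609)/(-88627) = (4*(-28)*(-27) - 309609)*(-1/88627) = (3024 - 309609)*(-1/88627) = -306585*(-1/88627) = 306585/88627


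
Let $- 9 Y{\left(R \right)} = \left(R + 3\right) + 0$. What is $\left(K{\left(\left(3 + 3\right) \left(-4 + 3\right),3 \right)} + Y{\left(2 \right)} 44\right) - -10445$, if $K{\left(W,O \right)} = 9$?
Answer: $\frac{93866}{9} \approx 10430.0$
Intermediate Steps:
$Y{\left(R \right)} = - \frac{1}{3} - \frac{R}{9}$ ($Y{\left(R \right)} = - \frac{\left(R + 3\right) + 0}{9} = - \frac{\left(3 + R\right) + 0}{9} = - \frac{3 + R}{9} = - \frac{1}{3} - \frac{R}{9}$)
$\left(K{\left(\left(3 + 3\right) \left(-4 + 3\right),3 \right)} + Y{\left(2 \right)} 44\right) - -10445 = \left(9 + \left(- \frac{1}{3} - \frac{2}{9}\right) 44\right) - -10445 = \left(9 + \left(- \frac{1}{3} - \frac{2}{9}\right) 44\right) + 10445 = \left(9 - \frac{220}{9}\right) + 10445 = - \frac{139}{9} + 10445 = \frac{93866}{9}$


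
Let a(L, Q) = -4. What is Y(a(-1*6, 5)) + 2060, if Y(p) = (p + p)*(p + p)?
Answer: 2124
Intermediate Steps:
Y(p) = 4*p**2 (Y(p) = (2*p)*(2*p) = 4*p**2)
Y(a(-1*6, 5)) + 2060 = 4*(-4)**2 + 2060 = 4*16 + 2060 = 64 + 2060 = 2124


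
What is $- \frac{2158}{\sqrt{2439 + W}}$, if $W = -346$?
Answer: $- \frac{166 \sqrt{2093}}{161} \approx -47.17$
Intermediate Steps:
$- \frac{2158}{\sqrt{2439 + W}} = - \frac{2158}{\sqrt{2439 - 346}} = - \frac{2158}{\sqrt{2093}} = - 2158 \frac{\sqrt{2093}}{2093} = - \frac{166 \sqrt{2093}}{161}$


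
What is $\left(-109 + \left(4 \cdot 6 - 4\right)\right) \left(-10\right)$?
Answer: $890$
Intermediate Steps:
$\left(-109 + \left(4 \cdot 6 - 4\right)\right) \left(-10\right) = \left(-109 + \left(24 - 4\right)\right) \left(-10\right) = \left(-109 + 20\right) \left(-10\right) = \left(-89\right) \left(-10\right) = 890$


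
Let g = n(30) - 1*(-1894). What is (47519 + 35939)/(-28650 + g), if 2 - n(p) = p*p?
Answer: -41729/13827 ≈ -3.0179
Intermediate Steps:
n(p) = 2 - p² (n(p) = 2 - p*p = 2 - p²)
g = 996 (g = (2 - 1*30²) - 1*(-1894) = (2 - 1*900) + 1894 = (2 - 900) + 1894 = -898 + 1894 = 996)
(47519 + 35939)/(-28650 + g) = (47519 + 35939)/(-28650 + 996) = 83458/(-27654) = 83458*(-1/27654) = -41729/13827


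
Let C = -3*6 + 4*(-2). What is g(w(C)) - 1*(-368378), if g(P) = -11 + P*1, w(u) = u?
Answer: 368341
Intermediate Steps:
C = -26 (C = -18 - 8 = -26)
g(P) = -11 + P
g(w(C)) - 1*(-368378) = (-11 - 26) - 1*(-368378) = -37 + 368378 = 368341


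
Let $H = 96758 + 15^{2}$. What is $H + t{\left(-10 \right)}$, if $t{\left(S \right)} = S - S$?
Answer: $96983$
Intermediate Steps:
$t{\left(S \right)} = 0$
$H = 96983$ ($H = 96758 + 225 = 96983$)
$H + t{\left(-10 \right)} = 96983 + 0 = 96983$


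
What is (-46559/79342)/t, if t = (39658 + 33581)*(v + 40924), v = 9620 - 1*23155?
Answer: -46559/159155527205082 ≈ -2.9254e-10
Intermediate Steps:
v = -13535 (v = 9620 - 23155 = -13535)
t = 2005942971 (t = (39658 + 33581)*(-13535 + 40924) = 73239*27389 = 2005942971)
(-46559/79342)/t = -46559/79342/2005942971 = -46559*1/79342*(1/2005942971) = -46559/79342*1/2005942971 = -46559/159155527205082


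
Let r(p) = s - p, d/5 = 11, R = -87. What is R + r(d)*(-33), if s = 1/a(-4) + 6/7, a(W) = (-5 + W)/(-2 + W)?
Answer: 11744/7 ≈ 1677.7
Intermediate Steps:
a(W) = (-5 + W)/(-2 + W)
d = 55 (d = 5*11 = 55)
s = 32/21 (s = 1/((-5 - 4)/(-2 - 4)) + 6/7 = 1/(-9/(-6)) + 6*(⅐) = 1/(-⅙*(-9)) + 6/7 = 1/(3/2) + 6/7 = 1*(⅔) + 6/7 = ⅔ + 6/7 = 32/21 ≈ 1.5238)
r(p) = 32/21 - p
R + r(d)*(-33) = -87 + (32/21 - 1*55)*(-33) = -87 + (32/21 - 55)*(-33) = -87 - 1123/21*(-33) = -87 + 12353/7 = 11744/7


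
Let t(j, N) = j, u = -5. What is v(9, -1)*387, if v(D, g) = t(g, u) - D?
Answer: -3870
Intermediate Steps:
v(D, g) = g - D
v(9, -1)*387 = (-1 - 1*9)*387 = (-1 - 9)*387 = -10*387 = -3870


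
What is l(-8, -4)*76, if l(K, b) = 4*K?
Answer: -2432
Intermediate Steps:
l(-8, -4)*76 = (4*(-8))*76 = -32*76 = -2432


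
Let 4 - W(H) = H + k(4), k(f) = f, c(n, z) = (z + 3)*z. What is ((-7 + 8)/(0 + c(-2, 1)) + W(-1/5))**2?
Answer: 81/400 ≈ 0.20250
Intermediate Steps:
c(n, z) = z*(3 + z) (c(n, z) = (3 + z)*z = z*(3 + z))
W(H) = -H (W(H) = 4 - (H + 4) = 4 - (4 + H) = 4 + (-4 - H) = -H)
((-7 + 8)/(0 + c(-2, 1)) + W(-1/5))**2 = ((-7 + 8)/(0 + 1*(3 + 1)) - (-1)/5)**2 = (1/(0 + 1*4) - (-1)/5)**2 = (1/(0 + 4) - 1*(-1/5))**2 = (1/4 + 1/5)**2 = (9/20)**2 = 81/400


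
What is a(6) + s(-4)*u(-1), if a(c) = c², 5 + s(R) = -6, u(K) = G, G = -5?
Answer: 91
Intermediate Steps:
u(K) = -5
s(R) = -11 (s(R) = -5 - 6 = -11)
a(6) + s(-4)*u(-1) = 6² - 11*(-5) = 36 + 55 = 91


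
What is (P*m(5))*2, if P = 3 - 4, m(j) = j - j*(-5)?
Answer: -60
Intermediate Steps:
m(j) = 6*j (m(j) = j - (-5)*j = j + 5*j = 6*j)
P = -1
(P*m(5))*2 = -6*5*2 = -1*30*2 = -30*2 = -60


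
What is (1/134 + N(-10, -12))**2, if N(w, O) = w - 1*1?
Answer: 2169729/17956 ≈ 120.84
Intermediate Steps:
N(w, O) = -1 + w (N(w, O) = w - 1 = -1 + w)
(1/134 + N(-10, -12))**2 = (1/134 + (-1 - 10))**2 = (1/134 - 11)**2 = (-1473/134)**2 = 2169729/17956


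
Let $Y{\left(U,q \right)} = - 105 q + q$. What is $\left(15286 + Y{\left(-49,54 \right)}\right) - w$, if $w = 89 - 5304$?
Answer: $14885$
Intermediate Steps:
$Y{\left(U,q \right)} = - 104 q$
$w = -5215$ ($w = 89 - 5304 = -5215$)
$\left(15286 + Y{\left(-49,54 \right)}\right) - w = \left(15286 - 5616\right) - -5215 = \left(15286 - 5616\right) + 5215 = 9670 + 5215 = 14885$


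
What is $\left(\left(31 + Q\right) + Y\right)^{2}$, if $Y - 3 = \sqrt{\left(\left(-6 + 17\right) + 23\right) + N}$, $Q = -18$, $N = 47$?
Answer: $625$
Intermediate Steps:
$Y = 12$ ($Y = 3 + \sqrt{\left(\left(-6 + 17\right) + 23\right) + 47} = 3 + \sqrt{\left(11 + 23\right) + 47} = 3 + \sqrt{34 + 47} = 3 + \sqrt{81} = 3 + 9 = 12$)
$\left(\left(31 + Q\right) + Y\right)^{2} = \left(\left(31 - 18\right) + 12\right)^{2} = \left(13 + 12\right)^{2} = 25^{2} = 625$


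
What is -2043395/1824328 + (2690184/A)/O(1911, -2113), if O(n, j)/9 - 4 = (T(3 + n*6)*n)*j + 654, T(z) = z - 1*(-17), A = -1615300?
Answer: -1025127183753969088217/915225996388447986000 ≈ -1.1201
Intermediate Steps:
T(z) = 17 + z (T(z) = z + 17 = 17 + z)
O(n, j) = 5922 + 9*j*n*(20 + 6*n) (O(n, j) = 36 + 9*(((17 + (3 + n*6))*n)*j + 654) = 36 + 9*(((17 + (3 + 6*n))*n)*j + 654) = 36 + 9*(((20 + 6*n)*n)*j + 654) = 36 + 9*((n*(20 + 6*n))*j + 654) = 36 + 9*(j*n*(20 + 6*n) + 654) = 36 + 9*(654 + j*n*(20 + 6*n)) = 36 + (5886 + 9*j*n*(20 + 6*n)) = 5922 + 9*j*n*(20 + 6*n))
-2043395/1824328 + (2690184/A)/O(1911, -2113) = -2043395/1824328 + (2690184/(-1615300))/(5922 + 18*(-2113)*1911*(10 + 3*1911)) = -2043395*1/1824328 + (2690184*(-1/1615300))/(5922 + 18*(-2113)*1911*(10 + 5733)) = -2043395/1824328 - 672546/(403825*(5922 + 18*(-2113)*1911*5743)) = -2043395/1824328 - 672546/(403825*(5922 - 417418319682)) = -2043395/1824328 - 672546/403825/(-417418313760) = -2043395/1824328 - 672546/403825*(-1/417418313760) = -2043395/1824328 + 16013/4013427394146000 = -1025127183753969088217/915225996388447986000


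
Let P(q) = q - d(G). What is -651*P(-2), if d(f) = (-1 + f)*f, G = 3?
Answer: 5208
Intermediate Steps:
d(f) = f*(-1 + f)
P(q) = -6 + q (P(q) = q - 3*(-1 + 3) = q - 3*2 = q - 1*6 = q - 6 = -6 + q)
-651*P(-2) = -651*(-6 - 2) = -651*(-8) = 5208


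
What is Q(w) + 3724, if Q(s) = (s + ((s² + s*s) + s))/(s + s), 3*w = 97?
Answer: 11272/3 ≈ 3757.3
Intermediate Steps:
w = 97/3 (w = (⅓)*97 = 97/3 ≈ 32.333)
Q(s) = (2*s + 2*s²)/(2*s) (Q(s) = (s + ((s² + s²) + s))/((2*s)) = (s + (2*s² + s))*(1/(2*s)) = (s + (s + 2*s²))*(1/(2*s)) = (2*s + 2*s²)*(1/(2*s)) = (2*s + 2*s²)/(2*s))
Q(w) + 3724 = (1 + 97/3) + 3724 = 100/3 + 3724 = 11272/3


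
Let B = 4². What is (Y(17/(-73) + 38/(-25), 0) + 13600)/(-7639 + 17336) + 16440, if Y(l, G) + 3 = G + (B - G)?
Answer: 159432293/9697 ≈ 16441.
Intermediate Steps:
B = 16
Y(l, G) = 13 (Y(l, G) = -3 + (G + (16 - G)) = -3 + 16 = 13)
(Y(17/(-73) + 38/(-25), 0) + 13600)/(-7639 + 17336) + 16440 = (13 + 13600)/(-7639 + 17336) + 16440 = 13613/9697 + 16440 = 159432293/9697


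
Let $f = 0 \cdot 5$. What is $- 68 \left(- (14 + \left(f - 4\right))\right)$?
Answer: $680$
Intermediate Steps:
$f = 0$
$- 68 \left(- (14 + \left(f - 4\right))\right) = - 68 \left(- (14 + \left(0 - 4\right))\right) = - 68 \left(- (14 - 4)\right) = - 68 \left(\left(-1\right) 10\right) = \left(-68\right) \left(-10\right) = 680$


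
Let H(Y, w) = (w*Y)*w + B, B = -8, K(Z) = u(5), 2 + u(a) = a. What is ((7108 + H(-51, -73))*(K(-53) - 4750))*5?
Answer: 6282156065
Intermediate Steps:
u(a) = -2 + a
K(Z) = 3 (K(Z) = -2 + 5 = 3)
H(Y, w) = -8 + Y*w² (H(Y, w) = (w*Y)*w - 8 = (Y*w)*w - 8 = Y*w² - 8 = -8 + Y*w²)
((7108 + H(-51, -73))*(K(-53) - 4750))*5 = ((7108 + (-8 - 51*(-73)²))*(3 - 4750))*5 = ((7108 + (-8 - 51*5329))*(-4747))*5 = ((7108 + (-8 - 271779))*(-4747))*5 = ((7108 - 271787)*(-4747))*5 = -264679*(-4747)*5 = 1256431213*5 = 6282156065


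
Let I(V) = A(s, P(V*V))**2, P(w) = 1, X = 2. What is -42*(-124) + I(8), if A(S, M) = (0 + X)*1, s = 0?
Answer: 5212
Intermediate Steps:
A(S, M) = 2 (A(S, M) = (0 + 2)*1 = 2*1 = 2)
I(V) = 4 (I(V) = 2**2 = 4)
-42*(-124) + I(8) = -42*(-124) + 4 = 5208 + 4 = 5212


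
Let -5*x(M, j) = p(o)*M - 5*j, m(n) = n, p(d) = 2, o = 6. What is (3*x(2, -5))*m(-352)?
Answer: 30624/5 ≈ 6124.8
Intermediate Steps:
x(M, j) = j - 2*M/5 (x(M, j) = -(2*M - 5*j)/5 = -(-5*j + 2*M)/5 = j - 2*M/5)
(3*x(2, -5))*m(-352) = (3*(-5 - ⅖*2))*(-352) = (3*(-5 - ⅘))*(-352) = (3*(-29/5))*(-352) = -87/5*(-352) = 30624/5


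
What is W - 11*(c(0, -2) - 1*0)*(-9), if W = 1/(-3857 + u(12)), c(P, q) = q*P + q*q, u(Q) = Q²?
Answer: 1470347/3713 ≈ 396.00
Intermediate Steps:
c(P, q) = q² + P*q (c(P, q) = P*q + q² = q² + P*q)
W = -1/3713 (W = 1/(-3857 + 12²) = 1/(-3857 + 144) = 1/(-3713) = -1/3713 ≈ -0.00026932)
W - 11*(c(0, -2) - 1*0)*(-9) = -1/3713 - 11*(-2*(0 - 2) - 1*0)*(-9) = -1/3713 - 11*(-2*(-2) + 0)*(-9) = -1/3713 - 11*(4 + 0)*(-9) = -1/3713 - 11*4*(-9) = -1/3713 - 44*(-9) = -1/3713 - 1*(-396) = -1/3713 + 396 = 1470347/3713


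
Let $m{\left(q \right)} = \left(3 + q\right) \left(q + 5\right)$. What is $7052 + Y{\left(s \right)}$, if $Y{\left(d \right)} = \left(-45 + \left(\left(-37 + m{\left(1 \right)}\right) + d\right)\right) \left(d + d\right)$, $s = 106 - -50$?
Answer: $37628$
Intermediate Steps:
$m{\left(q \right)} = \left(3 + q\right) \left(5 + q\right)$
$s = 156$ ($s = 106 + 50 = 156$)
$Y{\left(d \right)} = 2 d \left(-58 + d\right)$ ($Y{\left(d \right)} = \left(-45 + \left(\left(-37 + \left(15 + 1^{2} + 8 \cdot 1\right)\right) + d\right)\right) \left(d + d\right) = \left(-45 + \left(\left(-37 + \left(15 + 1 + 8\right)\right) + d\right)\right) 2 d = \left(-45 + \left(\left(-37 + 24\right) + d\right)\right) 2 d = \left(-45 + \left(-13 + d\right)\right) 2 d = \left(-58 + d\right) 2 d = 2 d \left(-58 + d\right)$)
$7052 + Y{\left(s \right)} = 7052 + 2 \cdot 156 \left(-58 + 156\right) = 7052 + 2 \cdot 156 \cdot 98 = 7052 + 30576 = 37628$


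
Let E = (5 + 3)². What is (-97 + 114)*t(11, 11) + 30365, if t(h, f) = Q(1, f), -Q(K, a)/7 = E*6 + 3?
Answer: -15688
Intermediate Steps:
E = 64 (E = 8² = 64)
Q(K, a) = -2709 (Q(K, a) = -7*(64*6 + 3) = -7*(384 + 3) = -7*387 = -2709)
t(h, f) = -2709
(-97 + 114)*t(11, 11) + 30365 = (-97 + 114)*(-2709) + 30365 = 17*(-2709) + 30365 = -46053 + 30365 = -15688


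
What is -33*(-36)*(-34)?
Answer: -40392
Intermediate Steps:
-33*(-36)*(-34) = 1188*(-34) = -40392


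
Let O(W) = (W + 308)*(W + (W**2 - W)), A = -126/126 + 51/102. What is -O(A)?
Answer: -615/8 ≈ -76.875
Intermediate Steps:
A = -1/2 (A = -126*1/126 + 51*(1/102) = -1 + 1/2 = -1/2 ≈ -0.50000)
O(W) = W**2*(308 + W) (O(W) = (308 + W)*W**2 = W**2*(308 + W))
-O(A) = -(-1/2)**2*(308 - 1/2) = -615/(4*2) = -1*615/8 = -615/8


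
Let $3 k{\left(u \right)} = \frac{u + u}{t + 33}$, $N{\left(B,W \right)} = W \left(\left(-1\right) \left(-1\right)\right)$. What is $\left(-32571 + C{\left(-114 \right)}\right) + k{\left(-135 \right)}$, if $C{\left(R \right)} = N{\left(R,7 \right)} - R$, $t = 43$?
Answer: $- \frac{1233145}{38} \approx -32451.0$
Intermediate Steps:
$N{\left(B,W \right)} = W$ ($N{\left(B,W \right)} = W 1 = W$)
$C{\left(R \right)} = 7 - R$
$k{\left(u \right)} = \frac{u}{114}$ ($k{\left(u \right)} = \frac{\left(u + u\right) \frac{1}{43 + 33}}{3} = \frac{2 u \frac{1}{76}}{3} = \frac{\frac{1}{38} u}{3} = \frac{u}{114}$)
$\left(-32571 + C{\left(-114 \right)}\right) + k{\left(-135 \right)} = \left(-32571 + \left(7 - -114\right)\right) + \frac{1}{114} \left(-135\right) = \left(-32571 + \left(7 + 114\right)\right) - \frac{45}{38} = \left(-32571 + 121\right) - \frac{45}{38} = -32450 - \frac{45}{38} = - \frac{1233145}{38}$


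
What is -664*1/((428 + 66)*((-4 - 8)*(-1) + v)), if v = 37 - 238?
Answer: 332/46683 ≈ 0.0071118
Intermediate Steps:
v = -201
-664*1/((428 + 66)*((-4 - 8)*(-1) + v)) = -664*1/((428 + 66)*((-4 - 8)*(-1) - 201)) = -664*1/(494*(-12*(-1) - 201)) = -664*1/(494*(12 - 201)) = -664/(494*(-189)) = -664/(-93366) = -664*(-1/93366) = 332/46683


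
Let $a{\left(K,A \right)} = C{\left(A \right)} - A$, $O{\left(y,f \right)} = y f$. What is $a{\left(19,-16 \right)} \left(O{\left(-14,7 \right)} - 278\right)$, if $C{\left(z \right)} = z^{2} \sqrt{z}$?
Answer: $-6016 - 385024 i \approx -6016.0 - 3.8502 \cdot 10^{5} i$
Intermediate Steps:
$C{\left(z \right)} = z^{\frac{5}{2}}$
$O{\left(y,f \right)} = f y$
$a{\left(K,A \right)} = A^{\frac{5}{2}} - A$
$a{\left(19,-16 \right)} \left(O{\left(-14,7 \right)} - 278\right) = \left(\left(-16\right)^{\frac{5}{2}} - -16\right) \left(7 \left(-14\right) - 278\right) = \left(1024 i + 16\right) \left(-98 - 278\right) = \left(16 + 1024 i\right) \left(-376\right) = -6016 - 385024 i$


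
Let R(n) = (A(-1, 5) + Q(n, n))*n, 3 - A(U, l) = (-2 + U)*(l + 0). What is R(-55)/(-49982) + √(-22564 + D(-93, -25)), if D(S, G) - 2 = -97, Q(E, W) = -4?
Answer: 385/24991 + I*√22659 ≈ 0.015406 + 150.53*I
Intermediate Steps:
A(U, l) = 3 - l*(-2 + U) (A(U, l) = 3 - (-2 + U)*(l + 0) = 3 - (-2 + U)*l = 3 - l*(-2 + U))
D(S, G) = -95 (D(S, G) = 2 - 97 = -95)
R(n) = 14*n (R(n) = ((3 + 2*5 - 1*(-1)*5) - 4)*n = ((3 + 10 + 5) - 4)*n = (18 - 4)*n = 14*n)
R(-55)/(-49982) + √(-22564 + D(-93, -25)) = (14*(-55))/(-49982) + √(-22564 - 95) = -770*(-1/49982) + √(-22659) = 385/24991 + I*√22659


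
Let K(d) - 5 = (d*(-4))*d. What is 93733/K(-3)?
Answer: -93733/31 ≈ -3023.6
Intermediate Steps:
K(d) = 5 - 4*d**2 (K(d) = 5 + (d*(-4))*d = 5 + (-4*d)*d = 5 - 4*d**2)
93733/K(-3) = 93733/(5 - 4*(-3)**2) = 93733/(5 - 4*9) = 93733/(5 - 36) = 93733/(-31) = 93733*(-1/31) = -93733/31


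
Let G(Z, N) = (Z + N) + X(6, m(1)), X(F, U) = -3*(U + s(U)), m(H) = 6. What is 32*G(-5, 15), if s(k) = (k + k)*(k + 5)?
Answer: -12928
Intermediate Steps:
s(k) = 2*k*(5 + k) (s(k) = (2*k)*(5 + k) = 2*k*(5 + k))
X(F, U) = -3*U - 6*U*(5 + U) (X(F, U) = -3*(U + 2*U*(5 + U)) = -3*U - 6*U*(5 + U))
G(Z, N) = -414 + N + Z (G(Z, N) = (Z + N) + 3*6*(-11 - 2*6) = (N + Z) + 3*6*(-11 - 12) = (N + Z) + 3*6*(-23) = (N + Z) - 414 = -414 + N + Z)
32*G(-5, 15) = 32*(-414 + 15 - 5) = 32*(-404) = -12928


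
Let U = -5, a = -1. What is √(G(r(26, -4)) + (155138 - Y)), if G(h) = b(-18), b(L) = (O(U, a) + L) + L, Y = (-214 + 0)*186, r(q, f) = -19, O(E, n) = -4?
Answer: √194902 ≈ 441.48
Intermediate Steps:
Y = -39804 (Y = -214*186 = -39804)
b(L) = -4 + 2*L (b(L) = (-4 + L) + L = -4 + 2*L)
G(h) = -40 (G(h) = -4 + 2*(-18) = -4 - 36 = -40)
√(G(r(26, -4)) + (155138 - Y)) = √(-40 + (155138 - 1*(-39804))) = √(-40 + (155138 + 39804)) = √(-40 + 194942) = √194902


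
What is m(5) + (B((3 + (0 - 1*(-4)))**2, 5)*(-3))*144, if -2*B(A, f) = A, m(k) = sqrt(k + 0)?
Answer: 10584 + sqrt(5) ≈ 10586.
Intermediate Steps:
m(k) = sqrt(k)
B(A, f) = -A/2
m(5) + (B((3 + (0 - 1*(-4)))**2, 5)*(-3))*144 = sqrt(5) + (-(3 + (0 - 1*(-4)))**2/2*(-3))*144 = sqrt(5) + (-(3 + (0 + 4))**2/2*(-3))*144 = sqrt(5) + (-(3 + 4)**2/2*(-3))*144 = sqrt(5) + (-1/2*7**2*(-3))*144 = sqrt(5) + (-1/2*49*(-3))*144 = sqrt(5) - 49/2*(-3)*144 = sqrt(5) + (147/2)*144 = sqrt(5) + 10584 = 10584 + sqrt(5)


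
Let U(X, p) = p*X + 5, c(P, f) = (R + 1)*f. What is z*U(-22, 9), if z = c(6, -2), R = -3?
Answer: -772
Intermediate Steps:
c(P, f) = -2*f (c(P, f) = (-3 + 1)*f = -2*f)
z = 4 (z = -2*(-2) = 4)
U(X, p) = 5 + X*p (U(X, p) = X*p + 5 = 5 + X*p)
z*U(-22, 9) = 4*(5 - 22*9) = 4*(5 - 198) = 4*(-193) = -772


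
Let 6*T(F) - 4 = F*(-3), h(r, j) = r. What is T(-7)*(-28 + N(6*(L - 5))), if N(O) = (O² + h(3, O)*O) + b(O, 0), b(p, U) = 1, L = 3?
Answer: 675/2 ≈ 337.50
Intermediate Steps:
T(F) = ⅔ - F/2 (T(F) = ⅔ + (F*(-3))/6 = ⅔ + (-3*F)/6 = ⅔ - F/2)
N(O) = 1 + O² + 3*O (N(O) = (O² + 3*O) + 1 = 1 + O² + 3*O)
T(-7)*(-28 + N(6*(L - 5))) = (⅔ - ½*(-7))*(-28 + (1 + (6*(3 - 5))² + 3*(6*(3 - 5)))) = (⅔ + 7/2)*(-28 + (1 + (6*(-2))² + 3*(6*(-2)))) = 25*(-28 + (1 + (-12)² + 3*(-12)))/6 = 25*(-28 + (1 + 144 - 36))/6 = 25*(-28 + 109)/6 = (25/6)*81 = 675/2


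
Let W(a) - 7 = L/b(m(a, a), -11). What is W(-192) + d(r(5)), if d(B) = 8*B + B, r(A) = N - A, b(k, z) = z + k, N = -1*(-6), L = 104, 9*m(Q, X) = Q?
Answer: 1240/97 ≈ 12.784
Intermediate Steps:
m(Q, X) = Q/9
N = 6
b(k, z) = k + z
r(A) = 6 - A
W(a) = 7 + 104/(-11 + a/9) (W(a) = 7 + 104/(a/9 - 11) = 7 + 104/(-11 + a/9))
d(B) = 9*B
W(-192) + d(r(5)) = (243 + 7*(-192))/(-99 - 192) + 9*(6 - 1*5) = (243 - 1344)/(-291) + 9*(6 - 5) = -1/291*(-1101) + 9*1 = 367/97 + 9 = 1240/97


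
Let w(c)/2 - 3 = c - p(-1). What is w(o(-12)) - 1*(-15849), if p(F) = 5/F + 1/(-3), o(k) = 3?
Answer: 47615/3 ≈ 15872.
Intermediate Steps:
p(F) = -⅓ + 5/F (p(F) = 5/F + 1*(-⅓) = 5/F - ⅓ = -⅓ + 5/F)
w(c) = 50/3 + 2*c (w(c) = 6 + 2*(c - (15 - 1*(-1))/(3*(-1))) = 6 + 2*(c - (-1)*(15 + 1)/3) = 6 + 2*(c - (-1)*16/3) = 6 + 2*(c - 1*(-16/3)) = 6 + 2*(c + 16/3) = 6 + 2*(16/3 + c) = 6 + (32/3 + 2*c) = 50/3 + 2*c)
w(o(-12)) - 1*(-15849) = (50/3 + 2*3) - 1*(-15849) = (50/3 + 6) + 15849 = 68/3 + 15849 = 47615/3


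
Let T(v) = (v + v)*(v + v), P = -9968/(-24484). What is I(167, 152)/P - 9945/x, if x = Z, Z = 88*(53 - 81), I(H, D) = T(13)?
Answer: 365011153/219296 ≈ 1664.5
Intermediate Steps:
P = 2492/6121 (P = -9968*(-1/24484) = 2492/6121 ≈ 0.40712)
T(v) = 4*v² (T(v) = (2*v)*(2*v) = 4*v²)
I(H, D) = 676 (I(H, D) = 4*13² = 4*169 = 676)
Z = -2464 (Z = 88*(-28) = -2464)
x = -2464
I(167, 152)/P - 9945/x = 676/(2492/6121) - 9945/(-2464) = 676*(6121/2492) - 9945*(-1/2464) = 1034449/623 + 9945/2464 = 365011153/219296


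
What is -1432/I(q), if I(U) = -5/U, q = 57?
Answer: 81624/5 ≈ 16325.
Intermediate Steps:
-1432/I(q) = -1432/((-5/57)) = -1432/((-5*1/57)) = -1432/(-5/57) = -1432*(-57/5) = 81624/5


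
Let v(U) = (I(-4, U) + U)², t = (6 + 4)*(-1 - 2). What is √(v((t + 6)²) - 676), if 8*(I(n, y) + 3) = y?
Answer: √415349 ≈ 644.48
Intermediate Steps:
I(n, y) = -3 + y/8
t = -30 (t = 10*(-3) = -30)
v(U) = (-3 + 9*U/8)² (v(U) = ((-3 + U/8) + U)² = (-3 + 9*U/8)²)
√(v((t + 6)²) - 676) = √(9*(-8 + 3*(-30 + 6)²)²/64 - 676) = √(9*(-8 + 3*(-24)²)²/64 - 676) = √(9*(-8 + 3*576)²/64 - 676) = √(9*(-8 + 1728)²/64 - 676) = √((9/64)*1720² - 676) = √((9/64)*2958400 - 676) = √(416025 - 676) = √415349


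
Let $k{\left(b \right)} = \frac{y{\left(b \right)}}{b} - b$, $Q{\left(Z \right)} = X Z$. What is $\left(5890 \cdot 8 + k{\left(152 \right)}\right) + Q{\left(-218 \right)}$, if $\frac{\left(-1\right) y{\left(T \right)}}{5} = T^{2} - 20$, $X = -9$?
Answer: $\frac{1830485}{38} \approx 48171.0$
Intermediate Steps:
$Q{\left(Z \right)} = - 9 Z$
$y{\left(T \right)} = 100 - 5 T^{2}$ ($y{\left(T \right)} = - 5 \left(T^{2} - 20\right) = - 5 \left(-20 + T^{2}\right) = 100 - 5 T^{2}$)
$k{\left(b \right)} = - b + \frac{100 - 5 b^{2}}{b}$ ($k{\left(b \right)} = \frac{100 - 5 b^{2}}{b} - b = - b + \frac{100 - 5 b^{2}}{b}$)
$\left(5890 \cdot 8 + k{\left(152 \right)}\right) + Q{\left(-218 \right)} = \left(5890 \cdot 8 + \left(\left(-6\right) 152 + \frac{100}{152}\right)\right) - -1962 = \left(47120 + \left(-912 + 100 \cdot \frac{1}{152}\right)\right) + 1962 = \left(47120 + \left(-912 + \frac{25}{38}\right)\right) + 1962 = \left(47120 - \frac{34631}{38}\right) + 1962 = \frac{1755929}{38} + 1962 = \frac{1830485}{38}$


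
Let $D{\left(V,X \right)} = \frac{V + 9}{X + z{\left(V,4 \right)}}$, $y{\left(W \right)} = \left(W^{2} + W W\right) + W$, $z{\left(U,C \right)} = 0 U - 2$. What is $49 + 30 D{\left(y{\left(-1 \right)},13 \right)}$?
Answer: $\frac{839}{11} \approx 76.273$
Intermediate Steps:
$z{\left(U,C \right)} = -2$ ($z{\left(U,C \right)} = 0 - 2 = -2$)
$y{\left(W \right)} = W + 2 W^{2}$ ($y{\left(W \right)} = \left(W^{2} + W^{2}\right) + W = 2 W^{2} + W = W + 2 W^{2}$)
$D{\left(V,X \right)} = \frac{9 + V}{-2 + X}$ ($D{\left(V,X \right)} = \frac{V + 9}{X - 2} = \frac{9 + V}{-2 + X}$)
$49 + 30 D{\left(y{\left(-1 \right)},13 \right)} = 49 + 30 \frac{9 - \left(1 + 2 \left(-1\right)\right)}{-2 + 13} = 49 + 30 \frac{9 - \left(1 - 2\right)}{11} = 49 + 30 \frac{9 - -1}{11} = 49 + 30 \frac{9 + 1}{11} = 49 + 30 \cdot \frac{1}{11} \cdot 10 = 49 + 30 \cdot \frac{10}{11} = 49 + \frac{300}{11} = \frac{839}{11}$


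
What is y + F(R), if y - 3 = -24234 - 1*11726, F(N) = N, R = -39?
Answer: -35996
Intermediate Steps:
y = -35957 (y = 3 + (-24234 - 1*11726) = 3 + (-24234 - 11726) = 3 - 35960 = -35957)
y + F(R) = -35957 - 39 = -35996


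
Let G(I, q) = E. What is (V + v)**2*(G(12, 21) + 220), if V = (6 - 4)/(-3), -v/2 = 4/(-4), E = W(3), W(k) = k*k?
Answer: 3664/9 ≈ 407.11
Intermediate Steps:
W(k) = k**2
E = 9 (E = 3**2 = 9)
G(I, q) = 9
v = 2 (v = -8/(-4) = -8*(-1)/4 = -2*(-1) = 2)
V = -2/3 (V = 2*(-1/3) = -2/3 ≈ -0.66667)
(V + v)**2*(G(12, 21) + 220) = (-2/3 + 2)**2*(9 + 220) = (4/3)**2*229 = (16/9)*229 = 3664/9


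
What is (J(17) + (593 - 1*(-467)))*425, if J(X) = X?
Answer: 457725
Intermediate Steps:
(J(17) + (593 - 1*(-467)))*425 = (17 + (593 - 1*(-467)))*425 = (17 + (593 + 467))*425 = (17 + 1060)*425 = 1077*425 = 457725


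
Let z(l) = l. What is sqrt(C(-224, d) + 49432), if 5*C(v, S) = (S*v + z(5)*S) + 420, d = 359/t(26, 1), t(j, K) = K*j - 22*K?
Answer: sqrt(4558495)/10 ≈ 213.51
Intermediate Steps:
t(j, K) = -22*K + K*j
d = 359/4 (d = 359/((1*(-22 + 26))) = 359/((1*4)) = 359/4 ≈ 89.750)
C(v, S) = 84 + S + S*v/5 (C(v, S) = ((S*v + 5*S) + 420)/5 = ((5*S + S*v) + 420)/5 = (420 + 5*S + S*v)/5 = 84 + S + S*v/5)
sqrt(C(-224, d) + 49432) = sqrt((84 + 359/4 + (1/5)*(359/4)*(-224)) + 49432) = sqrt((84 + 359/4 - 20104/5) + 49432) = sqrt(-76941/20 + 49432) = sqrt(911699/20) = sqrt(4558495)/10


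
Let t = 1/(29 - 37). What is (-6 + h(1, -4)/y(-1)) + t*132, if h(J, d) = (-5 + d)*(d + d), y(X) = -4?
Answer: -81/2 ≈ -40.500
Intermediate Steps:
t = -⅛ (t = 1/(-8) = -⅛ ≈ -0.12500)
h(J, d) = 2*d*(-5 + d) (h(J, d) = (-5 + d)*(2*d) = 2*d*(-5 + d))
(-6 + h(1, -4)/y(-1)) + t*132 = (-6 + (2*(-4)*(-5 - 4))/(-4)) - ⅛*132 = (-6 + (2*(-4)*(-9))*(-¼)) - 33/2 = (-6 + 72*(-¼)) - 33/2 = (-6 - 18) - 33/2 = -24 - 33/2 = -81/2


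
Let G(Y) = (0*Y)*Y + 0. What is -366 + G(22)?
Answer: -366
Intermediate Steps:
G(Y) = 0 (G(Y) = 0*Y + 0 = 0 + 0 = 0)
-366 + G(22) = -366 + 0 = -366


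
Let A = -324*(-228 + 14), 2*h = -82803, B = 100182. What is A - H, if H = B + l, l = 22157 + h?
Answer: -23203/2 ≈ -11602.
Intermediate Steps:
h = -82803/2 (h = (½)*(-82803) = -82803/2 ≈ -41402.)
A = 69336 (A = -324*(-214) = 69336)
l = -38489/2 (l = 22157 - 82803/2 = -38489/2 ≈ -19245.)
H = 161875/2 (H = 100182 - 38489/2 = 161875/2 ≈ 80938.)
A - H = 69336 - 1*161875/2 = 69336 - 161875/2 = -23203/2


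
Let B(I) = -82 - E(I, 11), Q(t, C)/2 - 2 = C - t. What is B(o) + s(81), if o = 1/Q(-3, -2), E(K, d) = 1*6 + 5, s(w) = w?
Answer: -12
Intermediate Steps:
Q(t, C) = 4 - 2*t + 2*C (Q(t, C) = 4 + 2*(C - t) = 4 + (-2*t + 2*C) = 4 - 2*t + 2*C)
E(K, d) = 11 (E(K, d) = 6 + 5 = 11)
o = ⅙ (o = 1/(4 - 2*(-3) + 2*(-2)) = 1/(4 + 6 - 4) = 1/6 = ⅙ ≈ 0.16667)
B(I) = -93 (B(I) = -82 - 1*11 = -82 - 11 = -93)
B(o) + s(81) = -93 + 81 = -12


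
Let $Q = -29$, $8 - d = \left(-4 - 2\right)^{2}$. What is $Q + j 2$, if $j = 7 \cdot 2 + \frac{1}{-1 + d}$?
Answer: $- \frac{31}{29} \approx -1.069$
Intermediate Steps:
$d = -28$ ($d = 8 - \left(-4 - 2\right)^{2} = 8 - \left(-6\right)^{2} = 8 - 36 = -28$)
$j = \frac{405}{29}$ ($j = 7 \cdot 2 + \frac{1}{-1 - 28} = 14 + \frac{1}{-29} = 14 - \frac{1}{29} = \frac{405}{29} \approx 13.966$)
$Q + j 2 = -29 + \frac{405}{29} \cdot 2 = -29 + \frac{810}{29} = - \frac{31}{29}$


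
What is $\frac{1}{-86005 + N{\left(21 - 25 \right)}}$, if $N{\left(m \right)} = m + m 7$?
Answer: $- \frac{1}{86037} \approx -1.1623 \cdot 10^{-5}$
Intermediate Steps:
$N{\left(m \right)} = 8 m$ ($N{\left(m \right)} = m + 7 m = 8 m$)
$\frac{1}{-86005 + N{\left(21 - 25 \right)}} = \frac{1}{-86005 + 8 \left(21 - 25\right)} = \frac{1}{-86005 + 8 \left(-4\right)} = \frac{1}{-86005 - 32} = \frac{1}{-86037} = - \frac{1}{86037}$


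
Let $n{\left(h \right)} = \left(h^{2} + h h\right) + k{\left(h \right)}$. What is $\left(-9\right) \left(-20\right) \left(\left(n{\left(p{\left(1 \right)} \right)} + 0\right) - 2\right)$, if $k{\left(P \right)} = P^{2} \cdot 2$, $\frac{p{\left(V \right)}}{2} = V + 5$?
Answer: $103320$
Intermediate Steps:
$p{\left(V \right)} = 10 + 2 V$ ($p{\left(V \right)} = 2 \left(V + 5\right) = 2 \left(5 + V\right) = 10 + 2 V$)
$k{\left(P \right)} = 2 P^{2}$
$n{\left(h \right)} = 4 h^{2}$ ($n{\left(h \right)} = \left(h^{2} + h h\right) + 2 h^{2} = \left(h^{2} + h^{2}\right) + 2 h^{2} = 2 h^{2} + 2 h^{2} = 4 h^{2}$)
$\left(-9\right) \left(-20\right) \left(\left(n{\left(p{\left(1 \right)} \right)} + 0\right) - 2\right) = \left(-9\right) \left(-20\right) \left(\left(4 \left(10 + 2 \cdot 1\right)^{2} + 0\right) - 2\right) = 180 \left(\left(4 \left(10 + 2\right)^{2} + 0\right) - 2\right) = 180 \left(\left(4 \cdot 12^{2} + 0\right) - 2\right) = 180 \left(\left(4 \cdot 144 + 0\right) - 2\right) = 180 \left(\left(576 + 0\right) - 2\right) = 180 \left(576 - 2\right) = 180 \cdot 574 = 103320$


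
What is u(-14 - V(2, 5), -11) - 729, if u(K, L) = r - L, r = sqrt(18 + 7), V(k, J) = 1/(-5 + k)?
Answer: -713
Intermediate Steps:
r = 5 (r = sqrt(25) = 5)
u(K, L) = 5 - L
u(-14 - V(2, 5), -11) - 729 = (5 - 1*(-11)) - 729 = (5 + 11) - 729 = 16 - 729 = -713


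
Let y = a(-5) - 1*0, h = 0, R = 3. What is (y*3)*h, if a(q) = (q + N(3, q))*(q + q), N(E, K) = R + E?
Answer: 0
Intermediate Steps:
N(E, K) = 3 + E
a(q) = 2*q*(6 + q) (a(q) = (q + (3 + 3))*(q + q) = (q + 6)*(2*q) = (6 + q)*(2*q) = 2*q*(6 + q))
y = -10 (y = 2*(-5)*(6 - 5) - 1*0 = 2*(-5)*1 + 0 = -10 + 0 = -10)
(y*3)*h = -10*3*0 = -30*0 = 0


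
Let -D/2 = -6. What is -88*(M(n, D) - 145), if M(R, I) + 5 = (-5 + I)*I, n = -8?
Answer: 5808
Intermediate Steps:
D = 12 (D = -2*(-6) = 12)
M(R, I) = -5 + I*(-5 + I) (M(R, I) = -5 + (-5 + I)*I = -5 + I*(-5 + I))
-88*(M(n, D) - 145) = -88*((-5 + 12² - 5*12) - 145) = -88*((-5 + 144 - 60) - 145) = -88*(79 - 145) = -88*(-66) = 5808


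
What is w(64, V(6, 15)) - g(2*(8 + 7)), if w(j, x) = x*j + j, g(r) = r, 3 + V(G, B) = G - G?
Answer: -158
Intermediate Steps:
V(G, B) = -3 (V(G, B) = -3 + (G - G) = -3 + 0 = -3)
w(j, x) = j + j*x (w(j, x) = j*x + j = j + j*x)
w(64, V(6, 15)) - g(2*(8 + 7)) = 64*(1 - 3) - 2*(8 + 7) = 64*(-2) - 2*15 = -128 - 1*30 = -128 - 30 = -158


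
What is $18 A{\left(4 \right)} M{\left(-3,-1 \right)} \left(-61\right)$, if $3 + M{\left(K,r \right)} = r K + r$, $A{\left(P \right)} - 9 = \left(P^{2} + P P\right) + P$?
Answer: $49410$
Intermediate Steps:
$A{\left(P \right)} = 9 + P + 2 P^{2}$ ($A{\left(P \right)} = 9 + \left(\left(P^{2} + P P\right) + P\right) = 9 + \left(\left(P^{2} + P^{2}\right) + P\right) = 9 + \left(2 P^{2} + P\right) = 9 + \left(P + 2 P^{2}\right) = 9 + P + 2 P^{2}$)
$M{\left(K,r \right)} = -3 + r + K r$ ($M{\left(K,r \right)} = -3 + \left(r K + r\right) = -3 + \left(K r + r\right) = -3 + \left(r + K r\right) = -3 + r + K r$)
$18 A{\left(4 \right)} M{\left(-3,-1 \right)} \left(-61\right) = 18 \left(9 + 4 + 2 \cdot 4^{2}\right) \left(-3 - 1 - -3\right) \left(-61\right) = 18 \left(9 + 4 + 2 \cdot 16\right) \left(-3 - 1 + 3\right) \left(-61\right) = 18 \left(9 + 4 + 32\right) \left(-1\right) \left(-61\right) = 18 \cdot 45 \left(-1\right) \left(-61\right) = 18 \left(-45\right) \left(-61\right) = \left(-810\right) \left(-61\right) = 49410$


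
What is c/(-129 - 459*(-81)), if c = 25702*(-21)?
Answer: -89957/6175 ≈ -14.568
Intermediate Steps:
c = -539742
c/(-129 - 459*(-81)) = -539742/(-129 - 459*(-81)) = -539742/(-129 + 37179) = -539742/37050 = -539742*1/37050 = -89957/6175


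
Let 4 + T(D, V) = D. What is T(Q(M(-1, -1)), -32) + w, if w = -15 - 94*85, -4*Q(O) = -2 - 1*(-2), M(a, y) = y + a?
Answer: -8009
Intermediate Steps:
M(a, y) = a + y
Q(O) = 0 (Q(O) = -(-2 - 1*(-2))/4 = -(-2 + 2)/4 = -1/4*0 = 0)
T(D, V) = -4 + D
w = -8005 (w = -15 - 7990 = -8005)
T(Q(M(-1, -1)), -32) + w = (-4 + 0) - 8005 = -4 - 8005 = -8009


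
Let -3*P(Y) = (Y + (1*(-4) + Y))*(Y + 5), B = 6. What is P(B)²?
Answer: 7744/9 ≈ 860.44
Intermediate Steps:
P(Y) = -(-4 + 2*Y)*(5 + Y)/3 (P(Y) = -(Y + (1*(-4) + Y))*(Y + 5)/3 = -(Y + (-4 + Y))*(5 + Y)/3 = -(-4 + 2*Y)*(5 + Y)/3)
P(B)² = (20/3 - 2*6 - ⅔*6²)² = (20/3 - 12 - ⅔*36)² = (20/3 - 12 - 24)² = (-88/3)² = 7744/9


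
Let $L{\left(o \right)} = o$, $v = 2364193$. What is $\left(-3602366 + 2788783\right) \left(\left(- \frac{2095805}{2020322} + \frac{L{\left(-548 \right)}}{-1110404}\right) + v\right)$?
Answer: $- \frac{1078763444388289951787065}{560843407522} \approx -1.9235 \cdot 10^{12}$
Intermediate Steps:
$\left(-3602366 + 2788783\right) \left(\left(- \frac{2095805}{2020322} + \frac{L{\left(-548 \right)}}{-1110404}\right) + v\right) = \left(-3602366 + 2788783\right) \left(\left(- \frac{2095805}{2020322} - \frac{548}{-1110404}\right) + 2364193\right) = - 813583 \left(\left(\left(-2095805\right) \frac{1}{2020322} - - \frac{137}{277601}\right) + 2364193\right) = - 813583 \left(\left(- \frac{2095805}{2020322} + \frac{137}{277601}\right) + 2364193\right) = - 813583 \left(- \frac{581520779691}{560843407522} + 2364193\right) = \left(-813583\right) \frac{1325941476638880055}{560843407522} = - \frac{1078763444388289951787065}{560843407522}$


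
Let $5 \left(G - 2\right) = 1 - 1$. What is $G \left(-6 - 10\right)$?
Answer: $-32$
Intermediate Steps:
$G = 2$ ($G = 2 + \frac{1 - 1}{5} = 2 + \frac{1}{5} \cdot 0 = 2 + 0 = 2$)
$G \left(-6 - 10\right) = 2 \left(-6 - 10\right) = 2 \left(-16\right) = -32$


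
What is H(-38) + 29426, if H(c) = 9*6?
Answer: 29480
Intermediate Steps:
H(c) = 54
H(-38) + 29426 = 54 + 29426 = 29480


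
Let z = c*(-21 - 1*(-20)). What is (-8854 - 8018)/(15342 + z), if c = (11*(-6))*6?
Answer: -2812/2623 ≈ -1.0721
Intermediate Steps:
c = -396 (c = -66*6 = -396)
z = 396 (z = -396*(-21 - 1*(-20)) = -396*(-21 + 20) = -396*(-1) = 396)
(-8854 - 8018)/(15342 + z) = (-8854 - 8018)/(15342 + 396) = -16872/15738 = -16872*1/15738 = -2812/2623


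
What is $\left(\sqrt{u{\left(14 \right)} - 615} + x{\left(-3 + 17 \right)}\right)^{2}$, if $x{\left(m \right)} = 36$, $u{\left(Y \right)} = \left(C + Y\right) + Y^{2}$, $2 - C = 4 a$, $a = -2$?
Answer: $\left(36 + i \sqrt{395}\right)^{2} \approx 901.0 + 1431.0 i$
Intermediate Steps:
$C = 10$ ($C = 2 - 4 \left(-2\right) = 2 - -8 = 2 + 8 = 10$)
$u{\left(Y \right)} = 10 + Y + Y^{2}$ ($u{\left(Y \right)} = \left(10 + Y\right) + Y^{2} = 10 + Y + Y^{2}$)
$\left(\sqrt{u{\left(14 \right)} - 615} + x{\left(-3 + 17 \right)}\right)^{2} = \left(\sqrt{\left(10 + 14 + 14^{2}\right) - 615} + 36\right)^{2} = \left(\sqrt{\left(10 + 14 + 196\right) - 615} + 36\right)^{2} = \left(\sqrt{220 - 615} + 36\right)^{2} = \left(\sqrt{-395} + 36\right)^{2} = \left(i \sqrt{395} + 36\right)^{2} = \left(36 + i \sqrt{395}\right)^{2}$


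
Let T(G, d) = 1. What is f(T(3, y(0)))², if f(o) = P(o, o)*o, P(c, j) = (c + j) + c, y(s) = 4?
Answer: 9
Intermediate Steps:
P(c, j) = j + 2*c
f(o) = 3*o² (f(o) = (o + 2*o)*o = (3*o)*o = 3*o²)
f(T(3, y(0)))² = (3*1²)² = (3*1)² = 3² = 9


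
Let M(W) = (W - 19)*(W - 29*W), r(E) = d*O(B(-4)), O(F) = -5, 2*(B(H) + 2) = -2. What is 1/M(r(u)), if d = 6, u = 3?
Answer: -1/41160 ≈ -2.4295e-5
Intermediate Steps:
B(H) = -3 (B(H) = -2 + (½)*(-2) = -2 - 1 = -3)
r(E) = -30 (r(E) = 6*(-5) = -30)
M(W) = -28*W*(-19 + W) (M(W) = (-19 + W)*(-28*W) = -28*W*(-19 + W))
1/M(r(u)) = 1/(28*(-30)*(19 - 1*(-30))) = 1/(28*(-30)*(19 + 30)) = 1/(28*(-30)*49) = 1/(-41160) = -1/41160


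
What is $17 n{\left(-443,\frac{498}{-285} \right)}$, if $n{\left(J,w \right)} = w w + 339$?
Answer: $\frac{52479527}{9025} \approx 5814.9$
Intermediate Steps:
$n{\left(J,w \right)} = 339 + w^{2}$ ($n{\left(J,w \right)} = w^{2} + 339 = 339 + w^{2}$)
$17 n{\left(-443,\frac{498}{-285} \right)} = 17 \left(339 + \left(\frac{498}{-285}\right)^{2}\right) = 17 \left(339 + \left(498 \left(- \frac{1}{285}\right)\right)^{2}\right) = 17 \left(339 + \left(- \frac{166}{95}\right)^{2}\right) = 17 \left(339 + \frac{27556}{9025}\right) = 17 \cdot \frac{3087031}{9025} = \frac{52479527}{9025}$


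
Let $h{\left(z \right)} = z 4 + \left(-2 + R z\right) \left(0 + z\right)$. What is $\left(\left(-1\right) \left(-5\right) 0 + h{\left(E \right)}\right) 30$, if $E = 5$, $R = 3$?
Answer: $2550$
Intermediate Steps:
$h{\left(z \right)} = 4 z + z \left(-2 + 3 z\right)$ ($h{\left(z \right)} = z 4 + \left(-2 + 3 z\right) \left(0 + z\right) = 4 z + \left(-2 + 3 z\right) z = 4 z + z \left(-2 + 3 z\right)$)
$\left(\left(-1\right) \left(-5\right) 0 + h{\left(E \right)}\right) 30 = \left(\left(-1\right) \left(-5\right) 0 + 5 \left(2 + 3 \cdot 5\right)\right) 30 = \left(5 \cdot 0 + 5 \left(2 + 15\right)\right) 30 = \left(0 + 5 \cdot 17\right) 30 = \left(0 + 85\right) 30 = 85 \cdot 30 = 2550$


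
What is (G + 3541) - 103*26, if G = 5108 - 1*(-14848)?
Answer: 20819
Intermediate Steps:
G = 19956 (G = 5108 + 14848 = 19956)
(G + 3541) - 103*26 = (19956 + 3541) - 103*26 = 23497 - 2678 = 20819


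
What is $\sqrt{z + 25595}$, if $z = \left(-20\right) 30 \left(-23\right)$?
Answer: $\sqrt{39395} \approx 198.48$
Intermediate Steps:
$z = 13800$ ($z = \left(-600\right) \left(-23\right) = 13800$)
$\sqrt{z + 25595} = \sqrt{13800 + 25595} = \sqrt{39395}$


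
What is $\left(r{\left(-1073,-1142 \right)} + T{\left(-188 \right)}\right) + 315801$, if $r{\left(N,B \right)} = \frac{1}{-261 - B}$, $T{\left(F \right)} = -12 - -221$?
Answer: $\frac{278404811}{881} \approx 3.1601 \cdot 10^{5}$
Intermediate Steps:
$T{\left(F \right)} = 209$ ($T{\left(F \right)} = -12 + 221 = 209$)
$\left(r{\left(-1073,-1142 \right)} + T{\left(-188 \right)}\right) + 315801 = \left(- \frac{1}{261 - 1142} + 209\right) + 315801 = \left(- \frac{1}{-881} + 209\right) + 315801 = \left(\left(-1\right) \left(- \frac{1}{881}\right) + 209\right) + 315801 = \left(\frac{1}{881} + 209\right) + 315801 = \frac{184130}{881} + 315801 = \frac{278404811}{881}$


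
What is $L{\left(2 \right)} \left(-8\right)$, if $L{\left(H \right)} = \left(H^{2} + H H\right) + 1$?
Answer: $-72$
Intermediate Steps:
$L{\left(H \right)} = 1 + 2 H^{2}$ ($L{\left(H \right)} = \left(H^{2} + H^{2}\right) + 1 = 2 H^{2} + 1 = 1 + 2 H^{2}$)
$L{\left(2 \right)} \left(-8\right) = \left(1 + 2 \cdot 2^{2}\right) \left(-8\right) = \left(1 + 2 \cdot 4\right) \left(-8\right) = \left(1 + 8\right) \left(-8\right) = 9 \left(-8\right) = -72$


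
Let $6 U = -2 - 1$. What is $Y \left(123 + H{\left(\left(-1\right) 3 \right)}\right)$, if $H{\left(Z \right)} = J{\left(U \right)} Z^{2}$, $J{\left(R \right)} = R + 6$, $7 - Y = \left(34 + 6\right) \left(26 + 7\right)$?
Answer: $- \frac{452985}{2} \approx -2.2649 \cdot 10^{5}$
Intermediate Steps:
$U = - \frac{1}{2}$ ($U = \frac{-2 - 1}{6} = \frac{1}{6} \left(-3\right) = - \frac{1}{2} \approx -0.5$)
$Y = -1313$ ($Y = 7 - \left(34 + 6\right) \left(26 + 7\right) = 7 - 40 \cdot 33 = 7 - 1320 = -1313$)
$J{\left(R \right)} = 6 + R$
$H{\left(Z \right)} = \frac{11 Z^{2}}{2}$ ($H{\left(Z \right)} = \left(6 - \frac{1}{2}\right) Z^{2} = \frac{11 Z^{2}}{2}$)
$Y \left(123 + H{\left(\left(-1\right) 3 \right)}\right) = - 1313 \left(123 + \frac{11 \left(\left(-1\right) 3\right)^{2}}{2}\right) = - 1313 \left(123 + \frac{11 \left(-3\right)^{2}}{2}\right) = - 1313 \left(123 + \frac{11}{2} \cdot 9\right) = - 1313 \left(123 + \frac{99}{2}\right) = \left(-1313\right) \frac{345}{2} = - \frac{452985}{2}$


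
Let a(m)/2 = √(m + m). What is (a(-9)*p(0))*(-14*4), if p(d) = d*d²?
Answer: 0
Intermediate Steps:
a(m) = 2*√2*√m (a(m) = 2*√(m + m) = 2*√(2*m) = 2*(√2*√m) = 2*√2*√m)
p(d) = d³
(a(-9)*p(0))*(-14*4) = ((2*√2*√(-9))*0³)*(-14*4) = ((2*√2*(3*I))*0)*(-56) = ((6*I*√2)*0)*(-56) = 0*(-56) = 0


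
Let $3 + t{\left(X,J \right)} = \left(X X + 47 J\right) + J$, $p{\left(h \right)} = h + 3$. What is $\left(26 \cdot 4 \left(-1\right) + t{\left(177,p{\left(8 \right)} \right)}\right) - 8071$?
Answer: $23679$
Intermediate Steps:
$p{\left(h \right)} = 3 + h$
$t{\left(X,J \right)} = -3 + X^{2} + 48 J$ ($t{\left(X,J \right)} = -3 + \left(\left(X X + 47 J\right) + J\right) = -3 + \left(\left(X^{2} + 47 J\right) + J\right) = -3 + \left(X^{2} + 48 J\right) = -3 + X^{2} + 48 J$)
$\left(26 \cdot 4 \left(-1\right) + t{\left(177,p{\left(8 \right)} \right)}\right) - 8071 = \left(26 \cdot 4 \left(-1\right) + \left(-3 + 177^{2} + 48 \left(3 + 8\right)\right)\right) - 8071 = \left(104 \left(-1\right) + \left(-3 + 31329 + 48 \cdot 11\right)\right) - 8071 = \left(-104 + \left(-3 + 31329 + 528\right)\right) - 8071 = \left(-104 + 31854\right) - 8071 = 31750 - 8071 = 23679$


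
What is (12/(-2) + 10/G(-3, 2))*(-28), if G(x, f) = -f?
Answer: 308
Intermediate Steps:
(12/(-2) + 10/G(-3, 2))*(-28) = (12/(-2) + 10/((-1*2)))*(-28) = (12*(-1/2) + 10/(-2))*(-28) = (-6 + 10*(-1/2))*(-28) = (-6 - 5)*(-28) = -11*(-28) = 308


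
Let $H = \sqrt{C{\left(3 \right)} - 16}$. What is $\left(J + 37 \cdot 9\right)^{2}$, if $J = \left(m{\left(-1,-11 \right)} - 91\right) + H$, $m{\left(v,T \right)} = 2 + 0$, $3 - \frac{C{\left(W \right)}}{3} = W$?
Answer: $59520 + 1952 i \approx 59520.0 + 1952.0 i$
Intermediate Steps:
$C{\left(W \right)} = 9 - 3 W$
$m{\left(v,T \right)} = 2$
$H = 4 i$ ($H = \sqrt{\left(9 - 9\right) - 16} = \sqrt{0 - 16} = \sqrt{-16} = 4 i \approx 4.0 i$)
$J = -89 + 4 i$ ($J = \left(2 - 91\right) + 4 i = -89 + 4 i \approx -89.0 + 4.0 i$)
$\left(J + 37 \cdot 9\right)^{2} = \left(\left(-89 + 4 i\right) + 37 \cdot 9\right)^{2} = \left(\left(-89 + 4 i\right) + 333\right)^{2} = \left(244 + 4 i\right)^{2}$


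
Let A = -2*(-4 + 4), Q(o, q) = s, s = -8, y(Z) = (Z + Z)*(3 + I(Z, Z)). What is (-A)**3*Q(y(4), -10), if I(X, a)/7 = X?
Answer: 0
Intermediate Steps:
I(X, a) = 7*X
y(Z) = 2*Z*(3 + 7*Z) (y(Z) = (Z + Z)*(3 + 7*Z) = (2*Z)*(3 + 7*Z) = 2*Z*(3 + 7*Z))
Q(o, q) = -8
A = 0 (A = -2*0 = 0)
(-A)**3*Q(y(4), -10) = (-1*0)**3*(-8) = 0**3*(-8) = 0*(-8) = 0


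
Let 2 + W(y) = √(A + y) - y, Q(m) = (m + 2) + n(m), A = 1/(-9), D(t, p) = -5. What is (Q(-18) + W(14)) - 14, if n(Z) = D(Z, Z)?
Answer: -51 + 5*√5/3 ≈ -47.273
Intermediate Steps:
A = -⅑ ≈ -0.11111
n(Z) = -5
Q(m) = -3 + m (Q(m) = (m + 2) - 5 = (2 + m) - 5 = -3 + m)
W(y) = -2 + √(-⅑ + y) - y (W(y) = -2 + (√(-⅑ + y) - y) = -2 + √(-⅑ + y) - y)
(Q(-18) + W(14)) - 14 = ((-3 - 18) + (-2 - 1*14 + √(-1 + 9*14)/3)) - 14 = (-21 + (-2 - 14 + √(-1 + 126)/3)) - 14 = (-21 + (-2 - 14 + √125/3)) - 14 = (-21 + (-2 - 14 + (5*√5)/3)) - 14 = (-21 + (-2 - 14 + 5*√5/3)) - 14 = (-21 + (-16 + 5*√5/3)) - 14 = (-37 + 5*√5/3) - 14 = -51 + 5*√5/3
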